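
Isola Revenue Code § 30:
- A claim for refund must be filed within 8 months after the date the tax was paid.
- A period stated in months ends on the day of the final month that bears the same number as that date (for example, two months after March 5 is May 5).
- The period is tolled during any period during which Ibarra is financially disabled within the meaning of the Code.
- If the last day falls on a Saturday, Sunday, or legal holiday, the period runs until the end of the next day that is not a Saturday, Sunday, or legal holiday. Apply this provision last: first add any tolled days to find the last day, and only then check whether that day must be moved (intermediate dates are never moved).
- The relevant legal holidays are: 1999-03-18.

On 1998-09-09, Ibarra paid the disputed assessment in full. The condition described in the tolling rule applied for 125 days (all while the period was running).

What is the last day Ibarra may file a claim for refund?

September 13, 1999

8 months after 1998-09-09 is May 9, 1999.
Tolling adds 125 days: May 9, 1999 + 125 days = September 11, 1999.
September 11, 1999 is Saturday; September 12, 1999 is Sunday. The next qualifying day is September 13, 1999.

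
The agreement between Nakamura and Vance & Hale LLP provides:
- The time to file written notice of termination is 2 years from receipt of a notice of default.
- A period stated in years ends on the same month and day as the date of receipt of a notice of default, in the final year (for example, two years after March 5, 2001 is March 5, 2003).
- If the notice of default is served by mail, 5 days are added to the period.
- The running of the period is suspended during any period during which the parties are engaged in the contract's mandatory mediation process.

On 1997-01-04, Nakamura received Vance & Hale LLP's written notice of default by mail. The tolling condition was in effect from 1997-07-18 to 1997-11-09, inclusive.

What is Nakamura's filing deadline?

2 years after 1997-01-04 is January 4, 1999.
Service was by mail, adding 5 days: January 4, 1999 + 5 days = January 9, 1999.
From July 18, 1997 through November 9, 1997 inclusive is 115 days; tolling adds 115 days: January 9, 1999 + 115 days = May 4, 1999.

May 4, 1999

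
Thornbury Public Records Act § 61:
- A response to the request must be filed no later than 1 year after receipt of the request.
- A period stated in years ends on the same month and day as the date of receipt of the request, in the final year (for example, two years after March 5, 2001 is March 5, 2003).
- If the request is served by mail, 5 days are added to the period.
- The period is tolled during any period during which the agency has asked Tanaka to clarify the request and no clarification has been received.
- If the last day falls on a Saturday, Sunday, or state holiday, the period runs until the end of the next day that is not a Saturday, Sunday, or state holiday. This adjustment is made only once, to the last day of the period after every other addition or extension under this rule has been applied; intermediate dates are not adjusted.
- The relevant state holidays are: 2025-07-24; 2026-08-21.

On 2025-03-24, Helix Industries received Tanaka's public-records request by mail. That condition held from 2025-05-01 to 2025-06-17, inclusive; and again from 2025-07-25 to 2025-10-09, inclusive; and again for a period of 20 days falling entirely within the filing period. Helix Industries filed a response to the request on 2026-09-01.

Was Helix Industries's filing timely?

No

1 year after 2025-03-24 is March 24, 2026.
Service was by mail, adding 5 days: March 24, 2026 + 5 days = March 29, 2026.
From May 1, 2025 through June 17, 2025 inclusive is 48 days; tolling adds 48 days: March 29, 2026 + 48 days = May 16, 2026.
From July 25, 2025 through October 9, 2025 inclusive is 77 days; tolling adds 77 days: May 16, 2026 + 77 days = August 1, 2026.
Tolling adds 20 days: August 1, 2026 + 20 days = August 21, 2026.
August 21, 2026 is a listed holiday; August 22, 2026 is Saturday; August 23, 2026 is Sunday. The next qualifying day is August 24, 2026.
The deadline is August 24, 2026; the filing on September 1, 2026 is after that date.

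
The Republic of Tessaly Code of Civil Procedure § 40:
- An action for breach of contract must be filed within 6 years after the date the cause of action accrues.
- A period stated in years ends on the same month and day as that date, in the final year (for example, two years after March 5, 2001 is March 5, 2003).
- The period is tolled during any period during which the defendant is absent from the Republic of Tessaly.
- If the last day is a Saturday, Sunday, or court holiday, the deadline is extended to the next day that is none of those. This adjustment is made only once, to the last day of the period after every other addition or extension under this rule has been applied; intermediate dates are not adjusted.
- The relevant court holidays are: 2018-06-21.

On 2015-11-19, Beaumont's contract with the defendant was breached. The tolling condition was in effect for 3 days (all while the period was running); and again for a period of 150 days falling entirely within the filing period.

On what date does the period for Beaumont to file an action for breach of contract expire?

6 years after 2015-11-19 is November 19, 2021.
Tolling adds 3 days: November 19, 2021 + 3 days = November 22, 2021.
Tolling adds 150 days: November 22, 2021 + 150 days = April 21, 2022.
April 21, 2022 is a Thursday and not a court holiday, so no extension applies.

April 21, 2022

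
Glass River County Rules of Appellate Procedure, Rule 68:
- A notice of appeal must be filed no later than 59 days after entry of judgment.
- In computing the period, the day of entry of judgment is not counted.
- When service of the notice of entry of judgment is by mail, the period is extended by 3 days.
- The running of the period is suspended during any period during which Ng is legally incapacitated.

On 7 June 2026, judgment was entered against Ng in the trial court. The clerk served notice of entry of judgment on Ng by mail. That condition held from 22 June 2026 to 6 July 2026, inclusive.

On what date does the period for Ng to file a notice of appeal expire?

August 23, 2026

59 days after 7 June 2026 is August 5, 2026.
Service was by mail, adding 3 days: August 5, 2026 + 3 days = August 8, 2026.
From June 22, 2026 through July 6, 2026 inclusive is 15 days; tolling adds 15 days: August 8, 2026 + 15 days = August 23, 2026.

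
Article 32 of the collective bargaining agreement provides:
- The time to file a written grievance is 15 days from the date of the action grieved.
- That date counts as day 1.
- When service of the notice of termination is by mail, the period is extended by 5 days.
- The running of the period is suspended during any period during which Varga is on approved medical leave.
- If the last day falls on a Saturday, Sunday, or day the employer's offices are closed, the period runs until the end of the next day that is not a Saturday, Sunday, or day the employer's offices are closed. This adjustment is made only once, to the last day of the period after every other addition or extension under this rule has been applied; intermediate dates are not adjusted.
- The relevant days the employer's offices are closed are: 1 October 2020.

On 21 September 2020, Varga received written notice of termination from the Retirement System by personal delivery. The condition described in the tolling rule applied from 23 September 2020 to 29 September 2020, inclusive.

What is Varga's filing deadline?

October 12, 2020

Counting 21 September 2020 as day 1, day 15 is October 5, 2020.
Service was not by mail, so no mail extension applies.
From September 23, 2020 through September 29, 2020 inclusive is 7 days; tolling adds 7 days: October 5, 2020 + 7 days = October 12, 2020.
October 12, 2020 is a Monday and not a day the employer's offices are closed, so no extension applies.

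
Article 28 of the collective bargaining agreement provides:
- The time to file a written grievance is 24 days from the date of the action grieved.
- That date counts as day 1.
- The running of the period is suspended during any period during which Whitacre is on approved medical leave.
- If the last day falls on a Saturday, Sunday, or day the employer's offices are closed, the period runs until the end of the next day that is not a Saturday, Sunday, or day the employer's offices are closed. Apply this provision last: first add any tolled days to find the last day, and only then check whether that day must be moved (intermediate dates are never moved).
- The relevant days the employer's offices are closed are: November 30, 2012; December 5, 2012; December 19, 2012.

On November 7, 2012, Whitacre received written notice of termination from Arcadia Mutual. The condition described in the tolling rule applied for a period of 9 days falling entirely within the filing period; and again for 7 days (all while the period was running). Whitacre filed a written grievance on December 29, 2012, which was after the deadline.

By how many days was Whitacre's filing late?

Counting November 7, 2012 as day 1, day 24 is November 30, 2012.
Tolling adds 9 days: November 30, 2012 + 9 days = December 9, 2012.
Tolling adds 7 days: December 9, 2012 + 7 days = December 16, 2012.
December 16, 2012 is Sunday. The next qualifying day is December 17, 2012.
The deadline is December 17, 2012; from December 17, 2012 to December 29, 2012 is 12 days.

12 days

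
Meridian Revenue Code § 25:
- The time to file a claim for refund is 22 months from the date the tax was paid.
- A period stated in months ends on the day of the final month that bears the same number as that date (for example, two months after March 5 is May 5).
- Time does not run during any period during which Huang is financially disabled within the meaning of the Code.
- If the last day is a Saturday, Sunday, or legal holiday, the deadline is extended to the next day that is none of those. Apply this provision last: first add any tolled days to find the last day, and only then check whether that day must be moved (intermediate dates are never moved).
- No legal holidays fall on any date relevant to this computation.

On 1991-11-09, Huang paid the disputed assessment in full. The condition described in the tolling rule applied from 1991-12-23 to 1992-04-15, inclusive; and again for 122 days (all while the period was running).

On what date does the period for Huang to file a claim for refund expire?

May 4, 1994

22 months after 1991-11-09 is September 9, 1993.
From December 23, 1991 through April 15, 1992 inclusive is 115 days; tolling adds 115 days: September 9, 1993 + 115 days = January 2, 1994.
Tolling adds 122 days: January 2, 1994 + 122 days = May 4, 1994.
May 4, 1994 is a Wednesday and not a legal holiday, so no extension applies.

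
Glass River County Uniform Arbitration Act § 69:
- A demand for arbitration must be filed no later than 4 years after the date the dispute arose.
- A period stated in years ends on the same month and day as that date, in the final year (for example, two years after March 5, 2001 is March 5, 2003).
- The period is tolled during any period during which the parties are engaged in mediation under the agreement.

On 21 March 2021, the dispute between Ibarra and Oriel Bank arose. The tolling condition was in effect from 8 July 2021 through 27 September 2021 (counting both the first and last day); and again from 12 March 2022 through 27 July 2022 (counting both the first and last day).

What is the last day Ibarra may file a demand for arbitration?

4 years after 21 March 2021 is March 21, 2025.
From July 8, 2021 through September 27, 2021 inclusive is 82 days; tolling adds 82 days: March 21, 2025 + 82 days = June 11, 2025.
From March 12, 2022 through July 27, 2022 inclusive is 138 days; tolling adds 138 days: June 11, 2025 + 138 days = October 27, 2025.

October 27, 2025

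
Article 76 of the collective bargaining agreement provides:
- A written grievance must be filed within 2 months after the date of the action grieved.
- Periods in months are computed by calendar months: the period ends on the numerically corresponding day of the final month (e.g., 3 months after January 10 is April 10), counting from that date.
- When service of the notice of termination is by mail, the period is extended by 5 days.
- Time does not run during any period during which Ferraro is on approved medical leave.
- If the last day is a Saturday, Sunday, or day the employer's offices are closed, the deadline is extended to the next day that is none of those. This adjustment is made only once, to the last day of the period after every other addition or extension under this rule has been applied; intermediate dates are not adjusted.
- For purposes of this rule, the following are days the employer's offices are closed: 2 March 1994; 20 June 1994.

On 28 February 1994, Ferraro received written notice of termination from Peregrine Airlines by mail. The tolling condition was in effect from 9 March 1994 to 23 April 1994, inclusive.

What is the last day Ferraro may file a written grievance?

2 months after 28 February 1994 is April 28, 1994.
Service was by mail, adding 5 days: April 28, 1994 + 5 days = May 3, 1994.
From March 9, 1994 through April 23, 1994 inclusive is 46 days; tolling adds 46 days: May 3, 1994 + 46 days = June 18, 1994.
June 18, 1994 is Saturday; June 19, 1994 is Sunday; June 20, 1994 is a listed holiday. The next qualifying day is June 21, 1994.

June 21, 1994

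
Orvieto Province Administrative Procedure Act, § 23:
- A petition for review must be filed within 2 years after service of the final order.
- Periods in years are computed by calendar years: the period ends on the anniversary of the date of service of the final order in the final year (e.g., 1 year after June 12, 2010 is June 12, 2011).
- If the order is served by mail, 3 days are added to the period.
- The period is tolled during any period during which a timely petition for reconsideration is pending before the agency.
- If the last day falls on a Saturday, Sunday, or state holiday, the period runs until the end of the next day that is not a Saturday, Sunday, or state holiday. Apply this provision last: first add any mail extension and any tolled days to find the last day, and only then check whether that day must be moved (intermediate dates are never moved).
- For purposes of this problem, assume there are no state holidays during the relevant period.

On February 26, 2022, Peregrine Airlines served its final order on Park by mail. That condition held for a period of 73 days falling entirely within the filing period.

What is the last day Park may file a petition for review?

2 years after February 26, 2022 is February 26, 2024.
Service was by mail, adding 3 days: February 26, 2024 + 3 days = February 29, 2024.
Tolling adds 73 days: February 29, 2024 + 73 days = May 12, 2024.
May 12, 2024 is Sunday. The next qualifying day is May 13, 2024.

May 13, 2024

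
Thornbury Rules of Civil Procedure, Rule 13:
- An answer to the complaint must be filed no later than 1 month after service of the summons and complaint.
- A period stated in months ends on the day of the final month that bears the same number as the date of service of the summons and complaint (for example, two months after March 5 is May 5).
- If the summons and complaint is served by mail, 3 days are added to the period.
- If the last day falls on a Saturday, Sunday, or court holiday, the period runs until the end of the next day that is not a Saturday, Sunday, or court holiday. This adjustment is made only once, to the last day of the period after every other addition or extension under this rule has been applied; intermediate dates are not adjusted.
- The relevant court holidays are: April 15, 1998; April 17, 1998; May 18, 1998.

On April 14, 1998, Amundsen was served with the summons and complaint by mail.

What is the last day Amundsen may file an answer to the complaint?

1 month after April 14, 1998 is May 14, 1998.
Service was by mail, adding 3 days: May 14, 1998 + 3 days = May 17, 1998.
May 17, 1998 is Sunday; May 18, 1998 is a listed holiday. The next qualifying day is May 19, 1998.

May 19, 1998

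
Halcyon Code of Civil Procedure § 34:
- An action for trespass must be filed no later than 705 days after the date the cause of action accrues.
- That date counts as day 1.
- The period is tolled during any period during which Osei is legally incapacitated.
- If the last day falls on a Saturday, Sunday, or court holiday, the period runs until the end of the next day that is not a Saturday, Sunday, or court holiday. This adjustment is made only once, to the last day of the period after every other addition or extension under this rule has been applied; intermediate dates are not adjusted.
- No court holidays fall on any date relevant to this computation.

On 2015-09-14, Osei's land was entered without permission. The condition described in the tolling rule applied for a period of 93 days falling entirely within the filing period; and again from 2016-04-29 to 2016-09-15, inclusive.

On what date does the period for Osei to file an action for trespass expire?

Counting 2015-09-14 as day 1, day 705 is August 18, 2017.
Tolling adds 93 days: August 18, 2017 + 93 days = November 19, 2017.
From April 29, 2016 through September 15, 2016 inclusive is 140 days; tolling adds 140 days: November 19, 2017 + 140 days = April 8, 2018.
April 8, 2018 is Sunday. The next qualifying day is April 9, 2018.

April 9, 2018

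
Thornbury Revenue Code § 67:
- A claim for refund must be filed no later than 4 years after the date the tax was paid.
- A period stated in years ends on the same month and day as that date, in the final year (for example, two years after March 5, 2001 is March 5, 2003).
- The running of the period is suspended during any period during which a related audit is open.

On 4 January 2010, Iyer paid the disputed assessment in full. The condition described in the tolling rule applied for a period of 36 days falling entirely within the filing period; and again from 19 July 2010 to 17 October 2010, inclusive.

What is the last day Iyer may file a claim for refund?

May 11, 2014

4 years after 4 January 2010 is January 4, 2014.
Tolling adds 36 days: January 4, 2014 + 36 days = February 9, 2014.
From July 19, 2010 through October 17, 2010 inclusive is 91 days; tolling adds 91 days: February 9, 2014 + 91 days = May 11, 2014.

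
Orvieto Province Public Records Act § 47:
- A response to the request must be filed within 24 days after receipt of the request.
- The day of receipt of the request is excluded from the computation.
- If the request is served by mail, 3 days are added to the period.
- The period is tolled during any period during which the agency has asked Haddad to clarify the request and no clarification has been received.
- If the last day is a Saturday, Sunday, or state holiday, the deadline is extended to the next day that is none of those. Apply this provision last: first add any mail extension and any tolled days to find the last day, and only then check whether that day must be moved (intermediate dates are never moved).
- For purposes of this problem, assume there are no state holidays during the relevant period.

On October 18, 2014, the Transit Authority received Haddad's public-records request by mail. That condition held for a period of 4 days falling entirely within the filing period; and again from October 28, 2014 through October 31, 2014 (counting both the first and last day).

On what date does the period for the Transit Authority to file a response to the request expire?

November 24, 2014

24 days after October 18, 2014 is November 11, 2014.
Service was by mail, adding 3 days: November 11, 2014 + 3 days = November 14, 2014.
Tolling adds 4 days: November 14, 2014 + 4 days = November 18, 2014.
From October 28, 2014 through October 31, 2014 inclusive is 4 days; tolling adds 4 days: November 18, 2014 + 4 days = November 22, 2014.
November 22, 2014 is Saturday; November 23, 2014 is Sunday. The next qualifying day is November 24, 2014.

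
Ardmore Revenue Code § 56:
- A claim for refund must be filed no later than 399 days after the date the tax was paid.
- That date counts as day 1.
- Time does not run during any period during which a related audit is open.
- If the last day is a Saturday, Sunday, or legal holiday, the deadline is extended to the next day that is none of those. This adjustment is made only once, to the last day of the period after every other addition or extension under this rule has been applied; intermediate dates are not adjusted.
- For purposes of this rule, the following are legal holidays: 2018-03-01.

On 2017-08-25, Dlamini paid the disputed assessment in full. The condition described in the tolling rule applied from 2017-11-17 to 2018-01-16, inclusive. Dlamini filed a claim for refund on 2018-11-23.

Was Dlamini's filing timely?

Counting 2017-08-25 as day 1, day 399 is September 27, 2018.
From November 17, 2017 through January 16, 2018 inclusive is 61 days; tolling adds 61 days: September 27, 2018 + 61 days = November 27, 2018.
November 27, 2018 is a Tuesday and not a legal holiday, so no extension applies.
The deadline is November 27, 2018; the filing on November 23, 2018 is on or before that date.

Yes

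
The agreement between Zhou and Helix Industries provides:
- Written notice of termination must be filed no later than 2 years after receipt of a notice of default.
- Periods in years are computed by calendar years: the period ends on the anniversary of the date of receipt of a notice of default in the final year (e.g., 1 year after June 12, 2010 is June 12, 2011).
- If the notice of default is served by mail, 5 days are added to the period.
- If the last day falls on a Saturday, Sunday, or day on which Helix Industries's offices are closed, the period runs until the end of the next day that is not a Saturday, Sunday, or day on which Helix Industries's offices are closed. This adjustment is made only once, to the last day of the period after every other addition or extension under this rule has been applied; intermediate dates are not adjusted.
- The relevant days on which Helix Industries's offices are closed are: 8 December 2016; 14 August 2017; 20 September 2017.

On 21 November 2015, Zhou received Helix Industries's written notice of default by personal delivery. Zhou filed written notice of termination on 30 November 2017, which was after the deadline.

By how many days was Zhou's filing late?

9 days

2 years after 21 November 2015 is November 21, 2017.
Service was not by mail, so no mail extension applies.
November 21, 2017 is a Tuesday and not a day on which Helix Industries's offices are closed, so no extension applies.
The deadline is November 21, 2017; from November 21, 2017 to November 30, 2017 is 9 days.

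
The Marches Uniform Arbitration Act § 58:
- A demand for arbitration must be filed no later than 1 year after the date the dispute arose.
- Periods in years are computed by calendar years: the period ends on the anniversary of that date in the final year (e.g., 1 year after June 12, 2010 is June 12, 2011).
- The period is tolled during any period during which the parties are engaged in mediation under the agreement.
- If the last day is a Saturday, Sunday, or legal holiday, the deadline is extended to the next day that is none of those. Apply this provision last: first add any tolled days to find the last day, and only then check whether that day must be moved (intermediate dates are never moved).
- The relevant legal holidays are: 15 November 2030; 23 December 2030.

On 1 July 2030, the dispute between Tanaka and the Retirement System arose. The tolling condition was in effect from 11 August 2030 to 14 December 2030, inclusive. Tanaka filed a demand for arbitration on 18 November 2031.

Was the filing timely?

No

1 year after 1 July 2030 is July 1, 2031.
From August 11, 2030 through December 14, 2030 inclusive is 126 days; tolling adds 126 days: July 1, 2031 + 126 days = November 4, 2031.
November 4, 2031 is a Tuesday and not a legal holiday, so no extension applies.
The deadline is November 4, 2031; the filing on November 18, 2031 is after that date.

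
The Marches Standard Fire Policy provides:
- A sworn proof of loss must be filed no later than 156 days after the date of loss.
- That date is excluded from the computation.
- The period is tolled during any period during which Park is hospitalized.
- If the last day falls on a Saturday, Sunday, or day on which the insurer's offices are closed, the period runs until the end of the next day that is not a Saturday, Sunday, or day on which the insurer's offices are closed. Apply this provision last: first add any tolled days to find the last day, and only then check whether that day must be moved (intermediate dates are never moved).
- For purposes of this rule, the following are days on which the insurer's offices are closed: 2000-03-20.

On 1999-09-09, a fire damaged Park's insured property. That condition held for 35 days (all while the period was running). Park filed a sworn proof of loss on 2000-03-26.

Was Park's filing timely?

156 days after 1999-09-09 is February 12, 2000.
Tolling adds 35 days: February 12, 2000 + 35 days = March 18, 2000.
March 18, 2000 is Saturday; March 19, 2000 is Sunday; March 20, 2000 is a listed holiday. The next qualifying day is March 21, 2000.
The deadline is March 21, 2000; the filing on March 26, 2000 is after that date.

No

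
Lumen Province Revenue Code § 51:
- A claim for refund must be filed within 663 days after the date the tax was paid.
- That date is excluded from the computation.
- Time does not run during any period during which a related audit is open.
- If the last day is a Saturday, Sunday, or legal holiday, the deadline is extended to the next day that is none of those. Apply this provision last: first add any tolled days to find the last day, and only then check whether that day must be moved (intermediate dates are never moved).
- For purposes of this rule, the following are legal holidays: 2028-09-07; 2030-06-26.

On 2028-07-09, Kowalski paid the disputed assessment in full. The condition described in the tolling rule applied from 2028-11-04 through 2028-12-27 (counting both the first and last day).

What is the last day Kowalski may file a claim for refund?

June 27, 2030

663 days after 2028-07-09 is May 3, 2030.
From November 4, 2028 through December 27, 2028 inclusive is 54 days; tolling adds 54 days: May 3, 2030 + 54 days = June 26, 2030.
June 26, 2030 is a listed holiday. The next qualifying day is June 27, 2030.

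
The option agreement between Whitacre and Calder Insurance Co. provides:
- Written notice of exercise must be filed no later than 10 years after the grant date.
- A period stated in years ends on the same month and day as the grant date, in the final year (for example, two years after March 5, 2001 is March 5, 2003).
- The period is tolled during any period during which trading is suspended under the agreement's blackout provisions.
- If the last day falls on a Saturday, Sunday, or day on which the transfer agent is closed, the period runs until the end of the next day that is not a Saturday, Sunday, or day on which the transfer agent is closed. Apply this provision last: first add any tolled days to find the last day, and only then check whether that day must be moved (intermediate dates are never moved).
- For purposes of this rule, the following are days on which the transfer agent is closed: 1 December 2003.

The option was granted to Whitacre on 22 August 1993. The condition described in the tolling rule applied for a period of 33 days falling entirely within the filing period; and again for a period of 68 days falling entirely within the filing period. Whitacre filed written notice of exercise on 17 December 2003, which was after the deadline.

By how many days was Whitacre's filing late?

10 years after 22 August 1993 is August 22, 2003.
Tolling adds 33 days: August 22, 2003 + 33 days = September 24, 2003.
Tolling adds 68 days: September 24, 2003 + 68 days = December 1, 2003.
December 1, 2003 is a listed holiday. The next qualifying day is December 2, 2003.
The deadline is December 2, 2003; from December 2, 2003 to December 17, 2003 is 15 days.

15 days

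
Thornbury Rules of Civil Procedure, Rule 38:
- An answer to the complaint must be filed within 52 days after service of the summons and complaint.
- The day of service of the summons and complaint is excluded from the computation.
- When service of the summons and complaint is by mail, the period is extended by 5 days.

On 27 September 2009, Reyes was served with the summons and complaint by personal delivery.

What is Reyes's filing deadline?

November 18, 2009

52 days after 27 September 2009 is November 18, 2009.
Service was not by mail, so no mail extension applies.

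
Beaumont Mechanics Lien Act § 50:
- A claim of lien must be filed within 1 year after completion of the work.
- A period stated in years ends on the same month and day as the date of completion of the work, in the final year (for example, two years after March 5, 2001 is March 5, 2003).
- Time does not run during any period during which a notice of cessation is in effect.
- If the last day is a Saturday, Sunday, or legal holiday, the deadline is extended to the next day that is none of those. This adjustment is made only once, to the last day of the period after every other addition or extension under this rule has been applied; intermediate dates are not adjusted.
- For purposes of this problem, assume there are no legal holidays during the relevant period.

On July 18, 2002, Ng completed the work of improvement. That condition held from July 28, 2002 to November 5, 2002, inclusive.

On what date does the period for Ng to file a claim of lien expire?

1 year after July 18, 2002 is July 18, 2003.
From July 28, 2002 through November 5, 2002 inclusive is 101 days; tolling adds 101 days: July 18, 2003 + 101 days = October 27, 2003.
October 27, 2003 is a Monday and not a legal holiday, so no extension applies.

October 27, 2003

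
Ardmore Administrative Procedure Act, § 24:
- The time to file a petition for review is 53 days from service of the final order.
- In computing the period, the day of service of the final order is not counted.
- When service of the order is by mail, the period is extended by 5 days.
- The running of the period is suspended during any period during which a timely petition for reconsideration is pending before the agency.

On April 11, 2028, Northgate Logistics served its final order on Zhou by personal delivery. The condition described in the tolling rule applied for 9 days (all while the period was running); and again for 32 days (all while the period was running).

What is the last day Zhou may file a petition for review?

53 days after April 11, 2028 is June 3, 2028.
Service was not by mail, so no mail extension applies.
Tolling adds 9 days: June 3, 2028 + 9 days = June 12, 2028.
Tolling adds 32 days: June 12, 2028 + 32 days = July 14, 2028.

July 14, 2028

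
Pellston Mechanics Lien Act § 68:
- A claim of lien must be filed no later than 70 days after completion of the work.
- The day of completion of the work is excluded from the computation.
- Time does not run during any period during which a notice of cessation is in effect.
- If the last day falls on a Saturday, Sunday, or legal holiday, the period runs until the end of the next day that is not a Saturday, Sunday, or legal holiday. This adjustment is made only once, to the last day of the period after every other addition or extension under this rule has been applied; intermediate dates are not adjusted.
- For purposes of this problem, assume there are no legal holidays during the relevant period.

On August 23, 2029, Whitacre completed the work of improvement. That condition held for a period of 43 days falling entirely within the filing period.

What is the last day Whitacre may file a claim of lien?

December 14, 2029

70 days after August 23, 2029 is November 1, 2029.
Tolling adds 43 days: November 1, 2029 + 43 days = December 14, 2029.
December 14, 2029 is a Friday and not a legal holiday, so no extension applies.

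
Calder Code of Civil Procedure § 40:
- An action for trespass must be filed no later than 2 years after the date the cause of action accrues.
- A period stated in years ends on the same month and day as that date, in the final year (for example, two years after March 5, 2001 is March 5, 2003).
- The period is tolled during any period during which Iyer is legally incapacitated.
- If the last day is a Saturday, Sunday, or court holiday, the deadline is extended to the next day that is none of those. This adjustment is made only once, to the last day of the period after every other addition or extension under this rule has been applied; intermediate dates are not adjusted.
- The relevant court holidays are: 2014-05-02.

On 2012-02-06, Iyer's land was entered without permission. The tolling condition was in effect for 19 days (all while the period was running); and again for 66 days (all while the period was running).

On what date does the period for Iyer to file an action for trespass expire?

2 years after 2012-02-06 is February 6, 2014.
Tolling adds 19 days: February 6, 2014 + 19 days = February 25, 2014.
Tolling adds 66 days: February 25, 2014 + 66 days = May 2, 2014.
May 2, 2014 is a listed holiday; May 3, 2014 is Saturday; May 4, 2014 is Sunday. The next qualifying day is May 5, 2014.

May 5, 2014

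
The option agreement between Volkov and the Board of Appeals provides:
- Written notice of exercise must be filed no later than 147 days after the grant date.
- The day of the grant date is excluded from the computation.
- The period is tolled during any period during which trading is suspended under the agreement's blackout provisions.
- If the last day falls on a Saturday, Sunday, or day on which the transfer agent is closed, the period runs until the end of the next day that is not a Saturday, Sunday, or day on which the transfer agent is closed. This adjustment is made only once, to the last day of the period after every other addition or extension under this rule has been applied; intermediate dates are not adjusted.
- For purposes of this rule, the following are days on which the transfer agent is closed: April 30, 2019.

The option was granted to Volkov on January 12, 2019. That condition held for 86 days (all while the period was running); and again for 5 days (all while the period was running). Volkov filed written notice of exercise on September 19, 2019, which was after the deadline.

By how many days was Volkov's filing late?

10 days

147 days after January 12, 2019 is June 8, 2019.
Tolling adds 86 days: June 8, 2019 + 86 days = September 2, 2019.
Tolling adds 5 days: September 2, 2019 + 5 days = September 7, 2019.
September 7, 2019 is Saturday; September 8, 2019 is Sunday. The next qualifying day is September 9, 2019.
The deadline is September 9, 2019; from September 9, 2019 to September 19, 2019 is 10 days.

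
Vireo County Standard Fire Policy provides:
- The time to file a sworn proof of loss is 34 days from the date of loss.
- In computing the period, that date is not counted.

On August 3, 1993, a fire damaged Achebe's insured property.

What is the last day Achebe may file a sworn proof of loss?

34 days after August 3, 1993 is September 6, 1993.

September 6, 1993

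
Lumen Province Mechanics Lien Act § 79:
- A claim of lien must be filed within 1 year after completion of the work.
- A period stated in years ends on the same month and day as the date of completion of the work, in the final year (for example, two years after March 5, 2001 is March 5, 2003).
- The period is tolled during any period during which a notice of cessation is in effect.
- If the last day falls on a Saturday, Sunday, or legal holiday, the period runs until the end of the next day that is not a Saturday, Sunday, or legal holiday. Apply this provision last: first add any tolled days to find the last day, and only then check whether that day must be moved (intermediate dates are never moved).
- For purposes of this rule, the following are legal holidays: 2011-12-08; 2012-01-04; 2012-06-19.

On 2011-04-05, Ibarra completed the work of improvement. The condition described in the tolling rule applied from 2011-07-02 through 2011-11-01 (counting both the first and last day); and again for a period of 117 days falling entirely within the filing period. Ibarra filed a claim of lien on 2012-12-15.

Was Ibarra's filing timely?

1 year after 2011-04-05 is April 5, 2012.
From July 2, 2011 through November 1, 2011 inclusive is 123 days; tolling adds 123 days: April 5, 2012 + 123 days = August 6, 2012.
Tolling adds 117 days: August 6, 2012 + 117 days = December 1, 2012.
December 1, 2012 is Saturday; December 2, 2012 is Sunday. The next qualifying day is December 3, 2012.
The deadline is December 3, 2012; the filing on December 15, 2012 is after that date.

No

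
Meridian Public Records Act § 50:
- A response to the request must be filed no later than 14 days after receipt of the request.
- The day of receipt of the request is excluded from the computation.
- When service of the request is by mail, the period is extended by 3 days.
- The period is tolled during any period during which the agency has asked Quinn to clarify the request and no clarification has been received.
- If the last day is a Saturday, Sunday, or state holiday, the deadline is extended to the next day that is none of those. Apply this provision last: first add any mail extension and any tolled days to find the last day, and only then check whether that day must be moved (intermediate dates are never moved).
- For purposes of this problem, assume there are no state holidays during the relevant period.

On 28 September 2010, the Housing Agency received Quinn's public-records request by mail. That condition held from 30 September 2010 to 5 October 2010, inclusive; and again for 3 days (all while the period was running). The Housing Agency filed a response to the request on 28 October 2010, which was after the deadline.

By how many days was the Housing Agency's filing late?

3 days

14 days after 28 September 2010 is October 12, 2010.
Service was by mail, adding 3 days: October 12, 2010 + 3 days = October 15, 2010.
From September 30, 2010 through October 5, 2010 inclusive is 6 days; tolling adds 6 days: October 15, 2010 + 6 days = October 21, 2010.
Tolling adds 3 days: October 21, 2010 + 3 days = October 24, 2010.
October 24, 2010 is Sunday. The next qualifying day is October 25, 2010.
The deadline is October 25, 2010; from October 25, 2010 to October 28, 2010 is 3 days.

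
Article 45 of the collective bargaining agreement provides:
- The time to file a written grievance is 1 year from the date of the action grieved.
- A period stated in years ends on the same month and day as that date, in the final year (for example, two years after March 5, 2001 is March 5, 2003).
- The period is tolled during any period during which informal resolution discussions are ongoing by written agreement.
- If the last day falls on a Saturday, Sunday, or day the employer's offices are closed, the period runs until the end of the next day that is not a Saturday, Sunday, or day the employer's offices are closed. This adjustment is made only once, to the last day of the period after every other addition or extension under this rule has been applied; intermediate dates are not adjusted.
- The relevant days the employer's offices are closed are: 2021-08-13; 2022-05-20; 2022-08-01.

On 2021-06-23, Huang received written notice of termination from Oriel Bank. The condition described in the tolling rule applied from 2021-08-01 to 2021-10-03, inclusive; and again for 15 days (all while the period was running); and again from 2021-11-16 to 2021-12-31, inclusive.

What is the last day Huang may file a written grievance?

October 26, 2022

1 year after 2021-06-23 is June 23, 2022.
From August 1, 2021 through October 3, 2021 inclusive is 64 days; tolling adds 64 days: June 23, 2022 + 64 days = August 26, 2022.
Tolling adds 15 days: August 26, 2022 + 15 days = September 10, 2022.
From November 16, 2021 through December 31, 2021 inclusive is 46 days; tolling adds 46 days: September 10, 2022 + 46 days = October 26, 2022.
October 26, 2022 is a Wednesday and not a day the employer's offices are closed, so no extension applies.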